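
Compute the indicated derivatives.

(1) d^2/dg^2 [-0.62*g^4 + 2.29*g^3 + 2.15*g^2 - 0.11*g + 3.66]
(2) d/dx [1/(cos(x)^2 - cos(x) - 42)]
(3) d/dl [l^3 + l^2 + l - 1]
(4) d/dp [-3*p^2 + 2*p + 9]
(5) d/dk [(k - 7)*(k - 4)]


(1) = -7.44*g^2 + 13.74*g + 4.3
(2) = (2*cos(x) - 1)*sin(x)/(sin(x)^2 + cos(x) + 41)^2
(3) = 3*l^2 + 2*l + 1
(4) = 2 - 6*p
(5) = 2*k - 11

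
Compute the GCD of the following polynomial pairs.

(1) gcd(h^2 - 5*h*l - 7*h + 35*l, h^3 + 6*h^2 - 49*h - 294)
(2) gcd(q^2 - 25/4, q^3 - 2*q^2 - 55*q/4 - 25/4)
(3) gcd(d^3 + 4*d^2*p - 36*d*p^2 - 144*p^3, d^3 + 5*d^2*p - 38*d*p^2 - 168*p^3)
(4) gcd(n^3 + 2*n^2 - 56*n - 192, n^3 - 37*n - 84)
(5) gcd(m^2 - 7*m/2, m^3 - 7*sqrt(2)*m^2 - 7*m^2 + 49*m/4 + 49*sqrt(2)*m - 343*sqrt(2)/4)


(1) = h - 7
(2) = q + 5/2
(3) = -d^2 + 2*d*p + 24*p^2
(4) = gcd((n - 8)*(n + 4)*(n + 6), (n - 7)*(n + 3)*(n + 4)) = n + 4
(5) = gcd(m*(m - 7/2), (m - 7/2)^2*(m - 7*sqrt(2))) = m - 7/2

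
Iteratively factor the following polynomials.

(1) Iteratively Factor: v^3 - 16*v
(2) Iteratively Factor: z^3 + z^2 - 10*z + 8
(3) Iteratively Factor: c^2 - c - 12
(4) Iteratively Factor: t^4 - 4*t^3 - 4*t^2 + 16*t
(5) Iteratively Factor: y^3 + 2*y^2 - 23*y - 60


(1) = (v + 4)*(v^2 - 4*v) = v*(v + 4)*(v - 4)
(2) = (z - 2)*(z^2 + 3*z - 4) = (z - 2)*(z + 4)*(z - 1)
(3) = (c - 4)*(c + 3)
(4) = (t + 2)*(t^3 - 6*t^2 + 8*t) = (t - 2)*(t + 2)*(t^2 - 4*t) = t*(t - 2)*(t + 2)*(t - 4)
(5) = (y + 4)*(y^2 - 2*y - 15) = (y - 5)*(y + 4)*(y + 3)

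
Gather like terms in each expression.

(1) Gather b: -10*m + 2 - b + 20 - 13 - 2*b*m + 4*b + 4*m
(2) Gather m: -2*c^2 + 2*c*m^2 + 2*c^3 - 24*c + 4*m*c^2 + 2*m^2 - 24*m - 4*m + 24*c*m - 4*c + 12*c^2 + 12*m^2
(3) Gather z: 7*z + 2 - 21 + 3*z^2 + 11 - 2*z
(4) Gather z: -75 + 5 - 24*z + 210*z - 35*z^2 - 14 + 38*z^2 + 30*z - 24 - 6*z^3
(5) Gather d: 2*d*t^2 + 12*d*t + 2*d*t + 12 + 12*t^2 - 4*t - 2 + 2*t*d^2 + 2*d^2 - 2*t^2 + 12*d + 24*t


(1) = b*(3 - 2*m) - 6*m + 9
(2) = 2*c^3 + 10*c^2 - 28*c + m^2*(2*c + 14) + m*(4*c^2 + 24*c - 28)
(3) = 3*z^2 + 5*z - 8
(4) = -6*z^3 + 3*z^2 + 216*z - 108
(5) = d^2*(2*t + 2) + d*(2*t^2 + 14*t + 12) + 10*t^2 + 20*t + 10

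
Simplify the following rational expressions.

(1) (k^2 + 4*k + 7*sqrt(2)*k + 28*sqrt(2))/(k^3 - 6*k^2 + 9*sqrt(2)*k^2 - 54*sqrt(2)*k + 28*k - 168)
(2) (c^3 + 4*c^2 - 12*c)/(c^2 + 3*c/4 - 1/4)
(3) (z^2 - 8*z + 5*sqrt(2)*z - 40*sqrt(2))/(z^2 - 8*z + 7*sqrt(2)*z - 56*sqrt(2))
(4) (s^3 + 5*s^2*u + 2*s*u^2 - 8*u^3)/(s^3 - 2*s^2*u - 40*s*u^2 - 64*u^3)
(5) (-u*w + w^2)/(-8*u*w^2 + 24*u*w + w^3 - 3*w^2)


(1) = (k + 4)/(k^2 + k*(-6 + 2*sqrt(2)) - 12*sqrt(2))
(2) = (4*c^3 + 16*c^2 - 48*c)/(4*c^2 + 3*c - 1)
(3) = (z + 5*sqrt(2))/(z + 7*sqrt(2))
(4) = (s - u)/(s - 8*u)
(5) = (u - w)/(8*u*w - 24*u - w^2 + 3*w)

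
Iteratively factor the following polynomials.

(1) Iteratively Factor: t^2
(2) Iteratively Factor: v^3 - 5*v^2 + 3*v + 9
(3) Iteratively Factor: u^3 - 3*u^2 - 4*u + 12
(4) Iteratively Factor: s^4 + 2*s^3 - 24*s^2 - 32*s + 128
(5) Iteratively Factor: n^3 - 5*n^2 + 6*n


(1) = (t)*(t)
(2) = (v + 1)*(v^2 - 6*v + 9) = (v - 3)*(v + 1)*(v - 3)
(3) = (u - 2)*(u^2 - u - 6) = (u - 2)*(u + 2)*(u - 3)
(4) = (s - 2)*(s^3 + 4*s^2 - 16*s - 64) = (s - 4)*(s - 2)*(s^2 + 8*s + 16) = (s - 4)*(s - 2)*(s + 4)*(s + 4)
(5) = (n - 3)*(n^2 - 2*n) = (n - 3)*(n - 2)*(n)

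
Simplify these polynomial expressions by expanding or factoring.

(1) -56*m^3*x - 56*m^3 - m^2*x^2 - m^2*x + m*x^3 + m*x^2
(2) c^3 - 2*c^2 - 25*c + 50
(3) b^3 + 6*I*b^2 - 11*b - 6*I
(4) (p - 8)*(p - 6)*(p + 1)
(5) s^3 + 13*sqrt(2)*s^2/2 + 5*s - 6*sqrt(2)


(1) = (-8*m + x)*(7*m + x)*(m*x + m)
(2) = (c - 5)*(c - 2)*(c + 5)
(3) = (b + I)*(b + 2*I)*(b + 3*I)
(4) = p^3 - 13*p^2 + 34*p + 48
(5) = (s - sqrt(2)/2)*(s + sqrt(2))*(s + 6*sqrt(2))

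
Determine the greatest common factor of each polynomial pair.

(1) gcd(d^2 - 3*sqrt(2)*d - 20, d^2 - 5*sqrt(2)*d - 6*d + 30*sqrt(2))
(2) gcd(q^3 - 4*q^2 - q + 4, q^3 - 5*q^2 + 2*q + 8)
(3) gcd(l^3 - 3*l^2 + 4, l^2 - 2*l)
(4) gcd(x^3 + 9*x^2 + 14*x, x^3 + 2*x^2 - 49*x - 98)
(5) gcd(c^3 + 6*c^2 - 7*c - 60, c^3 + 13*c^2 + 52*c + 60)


(1) = gcd((d - 5*sqrt(2))*(d + 2*sqrt(2)), (d - 6)*(d - 5*sqrt(2))) = d - 5*sqrt(2)
(2) = q^2 - 3*q - 4
(3) = gcd((l - 2)^2*(l + 1), l*(l - 2)) = l - 2
(4) = gcd(x*(x + 2)*(x + 7), (x - 7)*(x + 2)*(x + 7)) = x^2 + 9*x + 14
(5) = gcd((c - 3)*(c + 4)*(c + 5), (c + 2)*(c + 5)*(c + 6)) = c + 5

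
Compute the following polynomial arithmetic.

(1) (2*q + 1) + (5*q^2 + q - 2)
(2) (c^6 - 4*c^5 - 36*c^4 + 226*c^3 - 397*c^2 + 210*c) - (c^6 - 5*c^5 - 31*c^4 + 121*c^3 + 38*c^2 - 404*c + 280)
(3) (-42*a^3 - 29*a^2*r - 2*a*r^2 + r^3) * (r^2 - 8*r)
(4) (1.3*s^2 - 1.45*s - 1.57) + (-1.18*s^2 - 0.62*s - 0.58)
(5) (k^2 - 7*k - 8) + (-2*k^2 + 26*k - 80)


(1) = 5*q^2 + 3*q - 1
(2) = c^5 - 5*c^4 + 105*c^3 - 435*c^2 + 614*c - 280
(3) = -42*a^3*r^2 + 336*a^3*r - 29*a^2*r^3 + 232*a^2*r^2 - 2*a*r^4 + 16*a*r^3 + r^5 - 8*r^4
(4) = 0.12*s^2 - 2.07*s - 2.15
(5) = -k^2 + 19*k - 88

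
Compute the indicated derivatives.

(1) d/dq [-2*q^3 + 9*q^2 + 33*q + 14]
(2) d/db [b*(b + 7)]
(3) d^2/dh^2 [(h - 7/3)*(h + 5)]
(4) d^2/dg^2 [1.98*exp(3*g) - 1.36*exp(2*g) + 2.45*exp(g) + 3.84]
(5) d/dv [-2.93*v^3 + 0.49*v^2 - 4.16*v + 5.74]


(1) = -6*q^2 + 18*q + 33
(2) = 2*b + 7
(3) = 2
(4) = (17.82*exp(2*g) - 5.44*exp(g) + 2.45)*exp(g)
(5) = -8.79*v^2 + 0.98*v - 4.16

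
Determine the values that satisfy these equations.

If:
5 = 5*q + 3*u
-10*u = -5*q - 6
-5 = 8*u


Then:
No Solution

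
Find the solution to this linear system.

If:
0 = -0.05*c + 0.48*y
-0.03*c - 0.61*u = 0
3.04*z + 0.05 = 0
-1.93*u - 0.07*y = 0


Then:
c = 0.00
u = 0.00
y = 0.00
z = -0.02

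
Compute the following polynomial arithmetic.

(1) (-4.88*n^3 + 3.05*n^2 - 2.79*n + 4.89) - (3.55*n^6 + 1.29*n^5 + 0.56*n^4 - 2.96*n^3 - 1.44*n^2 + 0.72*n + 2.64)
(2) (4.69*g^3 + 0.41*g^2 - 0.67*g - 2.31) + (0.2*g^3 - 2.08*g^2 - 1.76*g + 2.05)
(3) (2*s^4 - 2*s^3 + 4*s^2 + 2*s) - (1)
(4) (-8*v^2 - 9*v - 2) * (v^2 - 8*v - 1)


(1) = -3.55*n^6 - 1.29*n^5 - 0.56*n^4 - 1.92*n^3 + 4.49*n^2 - 3.51*n + 2.25
(2) = 4.89*g^3 - 1.67*g^2 - 2.43*g - 0.26
(3) = 2*s^4 - 2*s^3 + 4*s^2 + 2*s - 1
(4) = -8*v^4 + 55*v^3 + 78*v^2 + 25*v + 2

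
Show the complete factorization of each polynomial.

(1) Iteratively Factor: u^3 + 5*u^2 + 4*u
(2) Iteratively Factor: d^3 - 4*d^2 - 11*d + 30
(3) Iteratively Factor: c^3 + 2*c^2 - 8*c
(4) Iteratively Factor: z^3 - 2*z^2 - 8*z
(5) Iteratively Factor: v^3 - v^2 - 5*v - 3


(1) = (u + 4)*(u^2 + u) = (u + 1)*(u + 4)*(u)
(2) = (d - 5)*(d^2 + d - 6) = (d - 5)*(d + 3)*(d - 2)
(3) = (c + 4)*(c^2 - 2*c) = (c - 2)*(c + 4)*(c)
(4) = (z)*(z^2 - 2*z - 8) = z*(z - 4)*(z + 2)
(5) = (v + 1)*(v^2 - 2*v - 3) = (v - 3)*(v + 1)*(v + 1)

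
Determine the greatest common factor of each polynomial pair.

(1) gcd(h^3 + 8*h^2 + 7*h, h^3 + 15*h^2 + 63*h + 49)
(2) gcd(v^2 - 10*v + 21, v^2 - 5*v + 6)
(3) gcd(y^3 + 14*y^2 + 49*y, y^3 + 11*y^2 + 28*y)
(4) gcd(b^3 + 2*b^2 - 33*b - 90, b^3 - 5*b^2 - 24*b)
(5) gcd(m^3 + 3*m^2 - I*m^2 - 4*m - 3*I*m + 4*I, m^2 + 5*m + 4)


(1) = gcd(h*(h + 1)*(h + 7), (h + 1)*(h + 7)^2) = h^2 + 8*h + 7
(2) = v - 3
(3) = y^2 + 7*y
(4) = gcd((b - 6)*(b + 3)*(b + 5), b*(b - 8)*(b + 3)) = b + 3
(5) = m + 4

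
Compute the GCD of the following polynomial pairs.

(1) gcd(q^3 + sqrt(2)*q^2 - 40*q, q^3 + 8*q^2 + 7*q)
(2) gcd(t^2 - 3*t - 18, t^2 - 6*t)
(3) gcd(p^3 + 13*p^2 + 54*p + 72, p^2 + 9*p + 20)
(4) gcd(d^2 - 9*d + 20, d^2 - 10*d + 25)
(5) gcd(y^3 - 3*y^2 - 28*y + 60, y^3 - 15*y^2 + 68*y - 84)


(1) = q
(2) = t - 6
(3) = gcd((p + 3)*(p + 4)*(p + 6), (p + 4)*(p + 5)) = p + 4
(4) = gcd((d - 5)*(d - 4), (d - 5)^2) = d - 5
(5) = gcd((y - 6)*(y - 2)*(y + 5), (y - 7)*(y - 6)*(y - 2)) = y^2 - 8*y + 12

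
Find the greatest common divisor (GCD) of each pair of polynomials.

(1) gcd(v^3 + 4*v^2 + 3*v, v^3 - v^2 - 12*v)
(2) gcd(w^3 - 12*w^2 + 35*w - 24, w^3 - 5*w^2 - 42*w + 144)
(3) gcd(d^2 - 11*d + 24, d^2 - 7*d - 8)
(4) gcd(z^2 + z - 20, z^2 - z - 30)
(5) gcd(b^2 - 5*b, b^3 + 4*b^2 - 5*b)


(1) = v^2 + 3*v
(2) = gcd((w - 8)*(w - 3)*(w - 1), (w - 8)*(w - 3)*(w + 6)) = w^2 - 11*w + 24
(3) = gcd((d - 8)*(d - 3), (d - 8)*(d + 1)) = d - 8
(4) = z + 5
(5) = gcd(b*(b - 5), b*(b - 1)*(b + 5)) = b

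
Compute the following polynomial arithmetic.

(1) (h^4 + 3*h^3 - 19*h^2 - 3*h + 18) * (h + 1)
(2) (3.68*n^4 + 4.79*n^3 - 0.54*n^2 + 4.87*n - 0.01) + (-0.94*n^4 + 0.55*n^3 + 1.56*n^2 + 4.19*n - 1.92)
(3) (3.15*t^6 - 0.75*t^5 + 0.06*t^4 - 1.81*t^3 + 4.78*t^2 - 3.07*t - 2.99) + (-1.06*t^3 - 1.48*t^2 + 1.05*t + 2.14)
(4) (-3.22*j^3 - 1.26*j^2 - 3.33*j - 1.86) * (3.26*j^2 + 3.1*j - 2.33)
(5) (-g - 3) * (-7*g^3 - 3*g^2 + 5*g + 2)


(1) = h^5 + 4*h^4 - 16*h^3 - 22*h^2 + 15*h + 18
(2) = 2.74*n^4 + 5.34*n^3 + 1.02*n^2 + 9.06*n - 1.93
(3) = 3.15*t^6 - 0.75*t^5 + 0.06*t^4 - 2.87*t^3 + 3.3*t^2 - 2.02*t - 0.85
(4) = -10.4972*j^5 - 14.0896*j^4 - 7.2592*j^3 - 13.4508*j^2 + 1.9929*j + 4.3338
(5) = 7*g^4 + 24*g^3 + 4*g^2 - 17*g - 6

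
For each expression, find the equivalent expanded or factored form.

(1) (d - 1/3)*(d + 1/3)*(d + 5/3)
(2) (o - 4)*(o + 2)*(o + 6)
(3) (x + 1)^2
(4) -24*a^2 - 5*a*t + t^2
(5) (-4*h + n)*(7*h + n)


(1) = d^3 + 5*d^2/3 - d/9 - 5/27
(2) = o^3 + 4*o^2 - 20*o - 48
(3) = x^2 + 2*x + 1
(4) = (-8*a + t)*(3*a + t)
(5) = -28*h^2 + 3*h*n + n^2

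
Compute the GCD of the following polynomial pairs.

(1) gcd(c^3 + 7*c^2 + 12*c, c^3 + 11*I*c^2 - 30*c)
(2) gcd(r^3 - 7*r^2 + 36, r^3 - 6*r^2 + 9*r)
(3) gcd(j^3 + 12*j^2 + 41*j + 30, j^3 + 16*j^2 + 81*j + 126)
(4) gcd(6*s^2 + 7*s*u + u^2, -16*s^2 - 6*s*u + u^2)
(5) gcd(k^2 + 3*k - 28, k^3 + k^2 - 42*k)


(1) = gcd(c*(c + 3)*(c + 4), c*(c + 5*I)*(c + 6*I)) = c
(2) = r - 3
(3) = j + 6
(4) = 1
(5) = k + 7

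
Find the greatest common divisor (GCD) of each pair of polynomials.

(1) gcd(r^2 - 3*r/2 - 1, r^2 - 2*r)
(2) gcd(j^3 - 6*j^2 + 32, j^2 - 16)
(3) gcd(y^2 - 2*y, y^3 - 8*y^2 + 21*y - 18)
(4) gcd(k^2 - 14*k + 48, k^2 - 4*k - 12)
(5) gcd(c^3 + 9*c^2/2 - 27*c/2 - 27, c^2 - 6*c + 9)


(1) = gcd((r - 2)*(r + 1/2), r*(r - 2)) = r - 2
(2) = gcd((j - 4)^2*(j + 2), (j - 4)*(j + 4)) = j - 4
(3) = y - 2
(4) = gcd((k - 8)*(k - 6), (k - 6)*(k + 2)) = k - 6
(5) = c - 3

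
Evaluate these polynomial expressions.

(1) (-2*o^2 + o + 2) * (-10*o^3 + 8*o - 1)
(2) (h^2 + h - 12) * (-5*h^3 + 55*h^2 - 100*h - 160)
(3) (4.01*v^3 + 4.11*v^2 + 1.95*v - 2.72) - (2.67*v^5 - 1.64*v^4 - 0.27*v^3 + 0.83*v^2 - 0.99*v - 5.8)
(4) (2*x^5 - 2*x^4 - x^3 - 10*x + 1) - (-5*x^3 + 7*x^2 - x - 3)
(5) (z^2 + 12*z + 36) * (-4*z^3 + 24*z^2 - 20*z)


(1) = 20*o^5 - 10*o^4 - 36*o^3 + 10*o^2 + 15*o - 2
(2) = -5*h^5 + 50*h^4 + 15*h^3 - 920*h^2 + 1040*h + 1920
(3) = -2.67*v^5 + 1.64*v^4 + 4.28*v^3 + 3.28*v^2 + 2.94*v + 3.08
(4) = 2*x^5 - 2*x^4 + 4*x^3 - 7*x^2 - 9*x + 4
(5) = -4*z^5 - 24*z^4 + 124*z^3 + 624*z^2 - 720*z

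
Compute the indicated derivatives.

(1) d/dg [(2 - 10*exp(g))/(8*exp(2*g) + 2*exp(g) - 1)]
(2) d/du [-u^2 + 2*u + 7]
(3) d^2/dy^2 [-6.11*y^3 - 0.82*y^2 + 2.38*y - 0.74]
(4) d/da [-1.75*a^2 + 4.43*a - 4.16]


(1) = (80*exp(2*g) - 32*exp(g) + 6)*exp(g)/(64*exp(4*g) + 32*exp(3*g) - 12*exp(2*g) - 4*exp(g) + 1)
(2) = 2 - 2*u
(3) = -36.66*y - 1.64
(4) = 4.43 - 3.5*a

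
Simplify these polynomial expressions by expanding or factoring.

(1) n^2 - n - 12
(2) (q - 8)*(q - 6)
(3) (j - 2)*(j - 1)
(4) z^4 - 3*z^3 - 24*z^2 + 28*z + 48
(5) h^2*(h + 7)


(1) = (n - 4)*(n + 3)
(2) = q^2 - 14*q + 48
(3) = j^2 - 3*j + 2
(4) = (z - 6)*(z - 2)*(z + 1)*(z + 4)
(5) = h^3 + 7*h^2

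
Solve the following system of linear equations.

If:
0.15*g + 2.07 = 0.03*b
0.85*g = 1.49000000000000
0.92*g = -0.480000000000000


Then:
No Solution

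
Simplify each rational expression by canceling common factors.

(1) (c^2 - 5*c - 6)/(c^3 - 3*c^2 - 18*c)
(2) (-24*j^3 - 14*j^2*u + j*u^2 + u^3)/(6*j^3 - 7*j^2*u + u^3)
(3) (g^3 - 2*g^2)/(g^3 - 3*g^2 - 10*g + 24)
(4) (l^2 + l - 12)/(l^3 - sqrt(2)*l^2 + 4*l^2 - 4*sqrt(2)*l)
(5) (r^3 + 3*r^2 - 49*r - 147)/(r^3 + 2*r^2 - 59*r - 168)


(1) = (c + 1)/(c^2 + 3*c)
(2) = (-8*j^2 - 2*j*u + u^2)/(2*j^2 - 3*j*u + u^2)
(3) = g^2/(g^2 - g - 12)
(4) = (l - 3)/(l^2 - sqrt(2)*l)
(5) = (r - 7)/(r - 8)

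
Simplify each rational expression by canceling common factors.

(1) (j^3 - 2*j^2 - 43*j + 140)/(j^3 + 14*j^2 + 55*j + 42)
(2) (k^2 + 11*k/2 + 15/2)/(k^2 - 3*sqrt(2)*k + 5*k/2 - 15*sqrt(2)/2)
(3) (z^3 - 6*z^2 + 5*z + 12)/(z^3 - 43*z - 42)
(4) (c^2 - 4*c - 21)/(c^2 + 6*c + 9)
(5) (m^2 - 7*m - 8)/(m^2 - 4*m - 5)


(1) = (j^2 - 9*j + 20)/(j^2 + 7*j + 6)
(2) = (4*k + 12)/(4*k - 12*sqrt(2))
(3) = (z^2 - 7*z + 12)/(z^2 - z - 42)
(4) = (c - 7)/(c + 3)
(5) = (m - 8)/(m - 5)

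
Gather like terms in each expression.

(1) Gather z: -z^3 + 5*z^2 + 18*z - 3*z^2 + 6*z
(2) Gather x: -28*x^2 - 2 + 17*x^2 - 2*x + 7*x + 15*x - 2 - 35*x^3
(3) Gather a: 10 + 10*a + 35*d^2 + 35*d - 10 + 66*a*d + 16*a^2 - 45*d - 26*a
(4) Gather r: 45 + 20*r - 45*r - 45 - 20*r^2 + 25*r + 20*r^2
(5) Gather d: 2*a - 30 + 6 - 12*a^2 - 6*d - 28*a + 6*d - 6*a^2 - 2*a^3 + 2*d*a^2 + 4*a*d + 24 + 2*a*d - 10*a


(1) = -z^3 + 2*z^2 + 24*z
(2) = -35*x^3 - 11*x^2 + 20*x - 4
(3) = 16*a^2 + a*(66*d - 16) + 35*d^2 - 10*d
(4) = 0
(5) = -2*a^3 - 18*a^2 - 36*a + d*(2*a^2 + 6*a)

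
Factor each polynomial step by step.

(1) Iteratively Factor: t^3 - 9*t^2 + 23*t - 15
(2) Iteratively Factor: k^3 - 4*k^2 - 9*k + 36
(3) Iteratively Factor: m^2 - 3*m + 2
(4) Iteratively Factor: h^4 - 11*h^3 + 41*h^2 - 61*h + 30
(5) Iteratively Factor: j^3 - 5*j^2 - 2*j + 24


(1) = (t - 5)*(t^2 - 4*t + 3) = (t - 5)*(t - 3)*(t - 1)
(2) = (k - 4)*(k^2 - 9) = (k - 4)*(k + 3)*(k - 3)
(3) = (m - 1)*(m - 2)
(4) = (h - 1)*(h^3 - 10*h^2 + 31*h - 30) = (h - 5)*(h - 1)*(h^2 - 5*h + 6) = (h - 5)*(h - 2)*(h - 1)*(h - 3)
(5) = (j + 2)*(j^2 - 7*j + 12) = (j - 3)*(j + 2)*(j - 4)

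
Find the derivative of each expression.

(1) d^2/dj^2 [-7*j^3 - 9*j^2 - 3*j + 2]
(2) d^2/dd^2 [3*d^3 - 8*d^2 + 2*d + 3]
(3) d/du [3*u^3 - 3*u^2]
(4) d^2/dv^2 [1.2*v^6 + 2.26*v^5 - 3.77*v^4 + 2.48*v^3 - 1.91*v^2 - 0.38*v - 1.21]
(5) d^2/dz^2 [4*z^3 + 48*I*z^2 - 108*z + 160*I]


(1) = -42*j - 18
(2) = 18*d - 16
(3) = 3*u*(3*u - 2)
(4) = 36.0*v^4 + 45.2*v^3 - 45.24*v^2 + 14.88*v - 3.82
(5) = 24*z + 96*I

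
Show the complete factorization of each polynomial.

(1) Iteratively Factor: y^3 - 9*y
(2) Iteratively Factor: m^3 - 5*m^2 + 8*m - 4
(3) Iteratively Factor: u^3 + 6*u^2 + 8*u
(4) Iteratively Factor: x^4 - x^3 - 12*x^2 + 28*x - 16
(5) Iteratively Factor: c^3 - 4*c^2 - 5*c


(1) = (y - 3)*(y^2 + 3*y) = (y - 3)*(y + 3)*(y)
(2) = (m - 2)*(m^2 - 3*m + 2) = (m - 2)*(m - 1)*(m - 2)
(3) = (u)*(u^2 + 6*u + 8) = u*(u + 2)*(u + 4)
(4) = (x - 2)*(x^3 + x^2 - 10*x + 8) = (x - 2)*(x - 1)*(x^2 + 2*x - 8) = (x - 2)^2*(x - 1)*(x + 4)
(5) = (c - 5)*(c^2 + c) = (c - 5)*(c + 1)*(c)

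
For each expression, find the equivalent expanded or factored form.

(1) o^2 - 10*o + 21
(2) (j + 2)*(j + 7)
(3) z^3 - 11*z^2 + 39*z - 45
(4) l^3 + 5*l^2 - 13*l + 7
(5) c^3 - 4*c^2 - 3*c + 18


(1) = (o - 7)*(o - 3)
(2) = j^2 + 9*j + 14
(3) = (z - 5)*(z - 3)^2
(4) = (l - 1)^2*(l + 7)
(5) = (c - 3)^2*(c + 2)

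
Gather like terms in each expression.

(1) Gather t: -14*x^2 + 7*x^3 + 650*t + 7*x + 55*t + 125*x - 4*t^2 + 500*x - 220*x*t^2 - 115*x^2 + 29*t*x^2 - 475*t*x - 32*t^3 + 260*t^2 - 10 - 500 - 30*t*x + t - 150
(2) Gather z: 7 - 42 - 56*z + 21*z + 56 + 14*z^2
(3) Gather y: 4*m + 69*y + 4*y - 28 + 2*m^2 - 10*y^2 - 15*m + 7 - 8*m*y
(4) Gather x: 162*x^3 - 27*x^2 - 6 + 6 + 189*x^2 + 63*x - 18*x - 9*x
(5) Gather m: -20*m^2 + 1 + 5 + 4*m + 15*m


(1) = -32*t^3 + t^2*(256 - 220*x) + t*(29*x^2 - 505*x + 706) + 7*x^3 - 129*x^2 + 632*x - 660
(2) = 14*z^2 - 35*z + 21
(3) = 2*m^2 - 11*m - 10*y^2 + y*(73 - 8*m) - 21
(4) = 162*x^3 + 162*x^2 + 36*x
(5) = -20*m^2 + 19*m + 6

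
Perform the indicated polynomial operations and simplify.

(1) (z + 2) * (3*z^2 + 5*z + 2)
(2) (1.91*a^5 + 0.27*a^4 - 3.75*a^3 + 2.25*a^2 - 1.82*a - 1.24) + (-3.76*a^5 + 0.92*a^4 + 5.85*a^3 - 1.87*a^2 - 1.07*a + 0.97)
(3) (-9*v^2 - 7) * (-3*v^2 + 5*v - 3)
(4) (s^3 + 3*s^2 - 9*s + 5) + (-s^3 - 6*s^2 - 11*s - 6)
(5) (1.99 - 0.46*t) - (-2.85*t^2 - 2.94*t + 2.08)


(1) = 3*z^3 + 11*z^2 + 12*z + 4
(2) = -1.85*a^5 + 1.19*a^4 + 2.1*a^3 + 0.38*a^2 - 2.89*a - 0.27
(3) = 27*v^4 - 45*v^3 + 48*v^2 - 35*v + 21
(4) = -3*s^2 - 20*s - 1
(5) = 2.85*t^2 + 2.48*t - 0.09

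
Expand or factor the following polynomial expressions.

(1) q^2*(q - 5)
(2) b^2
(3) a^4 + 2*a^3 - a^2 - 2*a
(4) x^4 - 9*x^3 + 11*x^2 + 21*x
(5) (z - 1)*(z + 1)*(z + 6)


(1) = q^3 - 5*q^2
(2) = b^2
(3) = a*(a - 1)*(a + 1)*(a + 2)
(4) = x*(x - 7)*(x - 3)*(x + 1)
(5) = z^3 + 6*z^2 - z - 6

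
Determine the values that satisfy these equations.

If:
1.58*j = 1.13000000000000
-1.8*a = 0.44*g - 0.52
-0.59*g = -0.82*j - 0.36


Then:
a = -0.10
g = 1.60
j = 0.72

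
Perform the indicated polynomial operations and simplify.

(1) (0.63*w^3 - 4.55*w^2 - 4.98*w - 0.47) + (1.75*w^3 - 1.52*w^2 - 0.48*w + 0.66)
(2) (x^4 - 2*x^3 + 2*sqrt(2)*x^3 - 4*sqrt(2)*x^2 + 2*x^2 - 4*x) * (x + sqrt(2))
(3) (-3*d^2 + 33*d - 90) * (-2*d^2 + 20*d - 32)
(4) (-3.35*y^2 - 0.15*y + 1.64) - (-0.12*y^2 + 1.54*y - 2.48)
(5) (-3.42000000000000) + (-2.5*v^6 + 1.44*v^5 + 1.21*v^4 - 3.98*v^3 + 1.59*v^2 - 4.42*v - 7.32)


(1) = 2.38*w^3 - 6.07*w^2 - 5.46*w + 0.19
(2) = x^5 - 2*x^4 + 3*sqrt(2)*x^4 - 6*sqrt(2)*x^3 + 6*x^3 - 12*x^2 + 2*sqrt(2)*x^2 - 4*sqrt(2)*x
(3) = 6*d^4 - 126*d^3 + 936*d^2 - 2856*d + 2880
(4) = -3.23*y^2 - 1.69*y + 4.12
(5) = -2.5*v^6 + 1.44*v^5 + 1.21*v^4 - 3.98*v^3 + 1.59*v^2 - 4.42*v - 10.74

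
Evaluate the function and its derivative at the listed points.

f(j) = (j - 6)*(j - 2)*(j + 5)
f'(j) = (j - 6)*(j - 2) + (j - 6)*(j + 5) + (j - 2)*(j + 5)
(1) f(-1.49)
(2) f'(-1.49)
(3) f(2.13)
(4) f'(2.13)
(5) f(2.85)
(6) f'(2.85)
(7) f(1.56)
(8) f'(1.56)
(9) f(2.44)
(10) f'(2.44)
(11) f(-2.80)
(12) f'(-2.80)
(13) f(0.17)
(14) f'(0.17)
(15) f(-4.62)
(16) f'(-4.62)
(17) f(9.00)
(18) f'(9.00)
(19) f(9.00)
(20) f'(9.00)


(1) = 91.75
(2) = -12.40
(3) = -3.59
(4) = -27.17
(5) = -21.02
(6) = -20.73
(7) = 12.82
(8) = -30.06
(9) = -11.65
(10) = -24.78
(11) = 92.93
(12) = 12.32
(13) = 55.16
(14) = -28.93
(15) = 26.72
(16) = 63.75
(17) = 294.00
(18) = 161.00
(19) = 294.00
(20) = 161.00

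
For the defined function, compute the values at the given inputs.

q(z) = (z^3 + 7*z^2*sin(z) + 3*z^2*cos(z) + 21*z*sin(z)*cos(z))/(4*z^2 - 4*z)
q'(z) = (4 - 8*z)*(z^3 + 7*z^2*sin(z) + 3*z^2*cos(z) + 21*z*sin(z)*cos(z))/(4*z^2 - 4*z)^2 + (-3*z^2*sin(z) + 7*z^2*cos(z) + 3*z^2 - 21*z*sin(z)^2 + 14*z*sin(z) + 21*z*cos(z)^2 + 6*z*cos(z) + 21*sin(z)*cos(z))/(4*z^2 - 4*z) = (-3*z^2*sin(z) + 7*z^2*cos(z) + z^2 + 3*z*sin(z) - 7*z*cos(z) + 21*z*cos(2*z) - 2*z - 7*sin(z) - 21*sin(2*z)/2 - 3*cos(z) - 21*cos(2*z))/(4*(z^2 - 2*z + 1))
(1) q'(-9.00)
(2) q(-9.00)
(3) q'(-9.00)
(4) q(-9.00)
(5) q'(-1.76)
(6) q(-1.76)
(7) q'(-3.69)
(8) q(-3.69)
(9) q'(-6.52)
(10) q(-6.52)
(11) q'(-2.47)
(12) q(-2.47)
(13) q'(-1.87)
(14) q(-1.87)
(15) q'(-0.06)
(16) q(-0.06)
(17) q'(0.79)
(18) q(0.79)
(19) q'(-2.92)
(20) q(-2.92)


(1) = -1.26
(2) = -3.49
(3) = -1.26
(4) = -3.49
(5) = 2.36
(6) = -1.82
(7) = -1.66
(8) = -0.01
(9) = 1.27
(10) = -0.98
(11) = -0.83
(12) = -2.37
(13) = 1.91
(14) = -2.05
(15) = -5.08
(16) = 0.33
(17) = -107.50
(18) = -19.90
(19) = -2.13
(20) = -1.66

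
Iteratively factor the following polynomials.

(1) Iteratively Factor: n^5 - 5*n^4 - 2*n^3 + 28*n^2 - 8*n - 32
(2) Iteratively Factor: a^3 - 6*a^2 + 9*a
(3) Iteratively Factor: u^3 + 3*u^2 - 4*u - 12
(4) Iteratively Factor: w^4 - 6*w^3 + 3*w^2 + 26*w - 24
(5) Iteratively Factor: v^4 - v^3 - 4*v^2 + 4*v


(1) = (n + 1)*(n^4 - 6*n^3 + 4*n^2 + 24*n - 32) = (n - 4)*(n + 1)*(n^3 - 2*n^2 - 4*n + 8) = (n - 4)*(n + 1)*(n + 2)*(n^2 - 4*n + 4) = (n - 4)*(n - 2)*(n + 1)*(n + 2)*(n - 2)
(2) = (a)*(a^2 - 6*a + 9) = a*(a - 3)*(a - 3)
(3) = (u + 3)*(u^2 - 4) = (u + 2)*(u + 3)*(u - 2)
(4) = (w - 3)*(w^3 - 3*w^2 - 6*w + 8) = (w - 3)*(w + 2)*(w^2 - 5*w + 4) = (w - 3)*(w - 1)*(w + 2)*(w - 4)
(5) = (v)*(v^3 - v^2 - 4*v + 4) = v*(v + 2)*(v^2 - 3*v + 2) = v*(v - 2)*(v + 2)*(v - 1)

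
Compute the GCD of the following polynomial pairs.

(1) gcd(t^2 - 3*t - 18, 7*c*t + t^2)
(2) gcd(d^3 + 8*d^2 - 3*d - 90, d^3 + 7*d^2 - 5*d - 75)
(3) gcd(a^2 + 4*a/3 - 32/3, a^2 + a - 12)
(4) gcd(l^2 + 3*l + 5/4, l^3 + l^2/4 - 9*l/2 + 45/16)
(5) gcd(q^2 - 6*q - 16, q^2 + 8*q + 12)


(1) = gcd((t - 6)*(t + 3), t*(7*c + t)) = 1
(2) = d^2 + 2*d - 15
(3) = a + 4
(4) = l + 5/2
(5) = q + 2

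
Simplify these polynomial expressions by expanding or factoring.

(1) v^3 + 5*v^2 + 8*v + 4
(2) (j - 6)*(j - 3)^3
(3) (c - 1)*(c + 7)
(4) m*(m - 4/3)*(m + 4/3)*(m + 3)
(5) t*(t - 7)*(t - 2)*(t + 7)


(1) = (v + 1)*(v + 2)^2
(2) = j^4 - 15*j^3 + 81*j^2 - 189*j + 162
(3) = c^2 + 6*c - 7
(4) = m^4 + 3*m^3 - 16*m^2/9 - 16*m/3
(5) = t^4 - 2*t^3 - 49*t^2 + 98*t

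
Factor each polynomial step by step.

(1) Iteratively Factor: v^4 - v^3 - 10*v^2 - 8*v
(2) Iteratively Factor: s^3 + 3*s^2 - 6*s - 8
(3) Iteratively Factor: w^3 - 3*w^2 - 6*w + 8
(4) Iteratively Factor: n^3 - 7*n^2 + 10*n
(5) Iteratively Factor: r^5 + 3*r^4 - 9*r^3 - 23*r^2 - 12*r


(1) = (v - 4)*(v^3 + 3*v^2 + 2*v) = (v - 4)*(v + 2)*(v^2 + v) = v*(v - 4)*(v + 2)*(v + 1)
(2) = (s - 2)*(s^2 + 5*s + 4) = (s - 2)*(s + 4)*(s + 1)
(3) = (w + 2)*(w^2 - 5*w + 4) = (w - 4)*(w + 2)*(w - 1)
(4) = (n)*(n^2 - 7*n + 10) = n*(n - 5)*(n - 2)
(5) = (r + 4)*(r^4 - r^3 - 5*r^2 - 3*r) = r*(r + 4)*(r^3 - r^2 - 5*r - 3) = r*(r + 1)*(r + 4)*(r^2 - 2*r - 3) = r*(r - 3)*(r + 1)*(r + 4)*(r + 1)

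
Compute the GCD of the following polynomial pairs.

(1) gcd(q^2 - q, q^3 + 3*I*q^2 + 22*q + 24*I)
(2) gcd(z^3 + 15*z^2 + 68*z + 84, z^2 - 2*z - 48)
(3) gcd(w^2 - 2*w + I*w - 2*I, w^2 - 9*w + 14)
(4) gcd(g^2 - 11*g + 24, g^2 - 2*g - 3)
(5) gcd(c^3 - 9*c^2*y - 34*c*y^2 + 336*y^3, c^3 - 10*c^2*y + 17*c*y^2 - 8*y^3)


(1) = 1
(2) = z + 6
(3) = gcd((w - 2)*(w + I), (w - 7)*(w - 2)) = w - 2
(4) = g - 3
(5) = -c + 8*y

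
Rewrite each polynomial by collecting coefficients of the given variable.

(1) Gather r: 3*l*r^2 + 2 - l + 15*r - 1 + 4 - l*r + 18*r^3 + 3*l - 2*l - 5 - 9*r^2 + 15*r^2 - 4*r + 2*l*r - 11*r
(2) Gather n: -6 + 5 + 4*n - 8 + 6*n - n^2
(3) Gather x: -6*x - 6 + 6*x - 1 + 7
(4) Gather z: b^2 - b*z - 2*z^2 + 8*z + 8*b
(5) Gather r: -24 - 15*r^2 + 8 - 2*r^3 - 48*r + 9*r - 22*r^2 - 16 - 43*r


(1) = l*r + 18*r^3 + r^2*(3*l + 6)
(2) = -n^2 + 10*n - 9
(3) = 0
(4) = b^2 + 8*b - 2*z^2 + z*(8 - b)
(5) = -2*r^3 - 37*r^2 - 82*r - 32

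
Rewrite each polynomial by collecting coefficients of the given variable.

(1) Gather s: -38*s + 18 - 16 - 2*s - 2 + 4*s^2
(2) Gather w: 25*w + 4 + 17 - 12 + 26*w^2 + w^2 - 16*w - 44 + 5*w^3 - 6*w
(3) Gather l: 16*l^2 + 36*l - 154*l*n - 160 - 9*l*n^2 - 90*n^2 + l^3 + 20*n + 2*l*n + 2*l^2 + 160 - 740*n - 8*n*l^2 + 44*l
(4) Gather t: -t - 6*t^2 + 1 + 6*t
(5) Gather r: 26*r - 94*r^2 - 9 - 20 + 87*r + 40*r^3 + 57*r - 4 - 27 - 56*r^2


(1) = 4*s^2 - 40*s
(2) = 5*w^3 + 27*w^2 + 3*w - 35
(3) = l^3 + l^2*(18 - 8*n) + l*(-9*n^2 - 152*n + 80) - 90*n^2 - 720*n
(4) = -6*t^2 + 5*t + 1
(5) = 40*r^3 - 150*r^2 + 170*r - 60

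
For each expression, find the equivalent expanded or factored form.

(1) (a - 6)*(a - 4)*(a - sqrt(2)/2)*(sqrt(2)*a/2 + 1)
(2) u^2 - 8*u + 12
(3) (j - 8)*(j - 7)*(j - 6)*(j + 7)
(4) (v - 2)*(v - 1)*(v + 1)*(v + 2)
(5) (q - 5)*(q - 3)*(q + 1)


(1) = sqrt(2)*a^4/2 - 5*sqrt(2)*a^3 + a^3/2 - 5*a^2 + 23*sqrt(2)*a^2/2 + 5*sqrt(2)*a + 12*a - 12*sqrt(2)
(2) = (u - 6)*(u - 2)
(3) = j^4 - 14*j^3 - j^2 + 686*j - 2352
(4) = v^4 - 5*v^2 + 4
(5) = q^3 - 7*q^2 + 7*q + 15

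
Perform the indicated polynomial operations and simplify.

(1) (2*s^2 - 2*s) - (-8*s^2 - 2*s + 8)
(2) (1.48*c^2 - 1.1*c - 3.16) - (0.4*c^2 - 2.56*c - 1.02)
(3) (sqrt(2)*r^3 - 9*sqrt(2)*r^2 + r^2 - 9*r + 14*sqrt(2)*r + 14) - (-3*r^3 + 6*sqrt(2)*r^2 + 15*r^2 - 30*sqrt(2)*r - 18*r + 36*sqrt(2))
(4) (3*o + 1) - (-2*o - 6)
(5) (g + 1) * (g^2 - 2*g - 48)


(1) = 10*s^2 - 8
(2) = 1.08*c^2 + 1.46*c - 2.14
(3) = sqrt(2)*r^3 + 3*r^3 - 15*sqrt(2)*r^2 - 14*r^2 + 9*r + 44*sqrt(2)*r - 36*sqrt(2) + 14
(4) = 5*o + 7
(5) = g^3 - g^2 - 50*g - 48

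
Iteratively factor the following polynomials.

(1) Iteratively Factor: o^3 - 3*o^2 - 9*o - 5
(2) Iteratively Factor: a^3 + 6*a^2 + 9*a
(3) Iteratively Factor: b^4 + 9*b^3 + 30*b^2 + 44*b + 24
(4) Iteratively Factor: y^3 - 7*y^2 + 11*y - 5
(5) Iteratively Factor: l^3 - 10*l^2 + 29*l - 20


(1) = (o + 1)*(o^2 - 4*o - 5) = (o + 1)^2*(o - 5)
(2) = (a + 3)*(a^2 + 3*a) = a*(a + 3)*(a + 3)
(3) = (b + 2)*(b^3 + 7*b^2 + 16*b + 12) = (b + 2)^2*(b^2 + 5*b + 6) = (b + 2)^2*(b + 3)*(b + 2)
(4) = (y - 5)*(y^2 - 2*y + 1) = (y - 5)*(y - 1)*(y - 1)
(5) = (l - 5)*(l^2 - 5*l + 4) = (l - 5)*(l - 4)*(l - 1)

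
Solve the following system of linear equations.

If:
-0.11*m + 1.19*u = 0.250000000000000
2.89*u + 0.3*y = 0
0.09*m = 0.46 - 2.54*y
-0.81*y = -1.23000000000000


Then:
No Solution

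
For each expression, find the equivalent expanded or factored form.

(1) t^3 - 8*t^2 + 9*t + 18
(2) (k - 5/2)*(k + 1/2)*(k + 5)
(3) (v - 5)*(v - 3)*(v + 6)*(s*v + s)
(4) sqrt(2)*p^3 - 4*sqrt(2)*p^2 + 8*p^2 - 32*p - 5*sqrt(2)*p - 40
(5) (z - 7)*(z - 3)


(1) = (t - 6)*(t - 3)*(t + 1)
(2) = k^3 + 3*k^2 - 45*k/4 - 25/4
(3) = s*v^4 - s*v^3 - 35*s*v^2 + 57*s*v + 90*s
(4) = (p - 5)*(p + 4*sqrt(2))*(sqrt(2)*p + sqrt(2))
(5) = z^2 - 10*z + 21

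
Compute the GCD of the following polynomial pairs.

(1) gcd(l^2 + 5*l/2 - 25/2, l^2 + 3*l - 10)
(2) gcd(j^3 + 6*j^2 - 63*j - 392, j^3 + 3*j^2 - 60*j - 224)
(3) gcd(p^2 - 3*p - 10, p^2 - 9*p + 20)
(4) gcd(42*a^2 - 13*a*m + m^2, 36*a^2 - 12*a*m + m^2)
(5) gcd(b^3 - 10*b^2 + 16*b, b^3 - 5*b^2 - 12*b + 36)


(1) = gcd((l - 5/2)*(l + 5), (l - 2)*(l + 5)) = l + 5
(2) = gcd((j - 8)*(j + 7)^2, (j - 8)*(j + 4)*(j + 7)) = j^2 - j - 56
(3) = gcd((p - 5)*(p + 2), (p - 5)*(p - 4)) = p - 5
(4) = gcd((-7*a + m)*(-6*a + m), (-6*a + m)^2) = 6*a - m
(5) = gcd(b*(b - 8)*(b - 2), (b - 6)*(b - 2)*(b + 3)) = b - 2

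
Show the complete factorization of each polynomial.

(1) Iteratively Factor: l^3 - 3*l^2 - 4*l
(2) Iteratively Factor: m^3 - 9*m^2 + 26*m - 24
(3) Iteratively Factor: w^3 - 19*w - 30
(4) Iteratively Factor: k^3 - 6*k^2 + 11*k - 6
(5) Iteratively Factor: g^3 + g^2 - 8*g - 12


(1) = (l)*(l^2 - 3*l - 4) = l*(l - 4)*(l + 1)
(2) = (m - 4)*(m^2 - 5*m + 6) = (m - 4)*(m - 2)*(m - 3)
(3) = (w + 3)*(w^2 - 3*w - 10) = (w - 5)*(w + 3)*(w + 2)
(4) = (k - 2)*(k^2 - 4*k + 3) = (k - 3)*(k - 2)*(k - 1)
(5) = (g - 3)*(g^2 + 4*g + 4) = (g - 3)*(g + 2)*(g + 2)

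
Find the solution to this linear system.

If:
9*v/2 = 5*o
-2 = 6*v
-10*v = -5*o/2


Then:
No Solution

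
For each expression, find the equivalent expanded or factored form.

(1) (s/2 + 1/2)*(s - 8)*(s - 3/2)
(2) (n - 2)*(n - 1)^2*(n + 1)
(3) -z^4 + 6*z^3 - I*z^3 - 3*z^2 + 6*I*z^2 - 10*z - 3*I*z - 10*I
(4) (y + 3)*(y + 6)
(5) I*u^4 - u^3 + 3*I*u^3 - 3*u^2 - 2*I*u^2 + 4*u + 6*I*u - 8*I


(1) = s^3/2 - 17*s^2/4 + 5*s/4 + 6
(2) = n^4 - 3*n^3 + n^2 + 3*n - 2
(3) = (z - 5)*(z - 2)*(-I*z + 1)*(-I*z - I)
(4) = y^2 + 9*y + 18
(5) = (u - 1)*(u + 4)*(u + 2*I)*(I*u + 1)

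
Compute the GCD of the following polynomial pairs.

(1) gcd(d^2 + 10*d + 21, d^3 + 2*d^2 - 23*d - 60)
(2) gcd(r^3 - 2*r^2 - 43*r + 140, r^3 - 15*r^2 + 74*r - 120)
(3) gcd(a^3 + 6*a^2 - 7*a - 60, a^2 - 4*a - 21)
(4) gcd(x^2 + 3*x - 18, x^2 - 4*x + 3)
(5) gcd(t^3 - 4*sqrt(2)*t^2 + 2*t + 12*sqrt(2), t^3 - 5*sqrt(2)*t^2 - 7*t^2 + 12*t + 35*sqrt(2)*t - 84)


(1) = d + 3
(2) = gcd((r - 5)*(r - 4)*(r + 7), (r - 6)*(r - 5)*(r - 4)) = r^2 - 9*r + 20
(3) = gcd((a - 3)*(a + 4)*(a + 5), (a - 7)*(a + 3)) = 1
(4) = gcd((x - 3)*(x + 6), (x - 3)*(x - 1)) = x - 3
(5) = gcd((t - 3*sqrt(2))*(t - 2*sqrt(2))*(t + sqrt(2)), (t - 7)*(t - 3*sqrt(2))*(t - 2*sqrt(2))) = t^2 - 5*sqrt(2)*t + 12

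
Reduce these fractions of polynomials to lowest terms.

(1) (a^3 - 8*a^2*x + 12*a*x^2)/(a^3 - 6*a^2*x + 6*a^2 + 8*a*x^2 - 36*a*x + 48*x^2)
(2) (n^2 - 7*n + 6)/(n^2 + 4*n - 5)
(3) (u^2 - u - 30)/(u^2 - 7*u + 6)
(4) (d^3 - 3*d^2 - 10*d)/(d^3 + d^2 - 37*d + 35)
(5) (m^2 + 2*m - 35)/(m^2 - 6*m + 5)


(1) = (-a^2 + 6*a*x)/(-a^2 + 4*a*x - 6*a + 24*x)
(2) = (n - 6)/(n + 5)
(3) = (u + 5)/(u - 1)
(4) = (d^2 + 2*d)/(d^2 + 6*d - 7)
(5) = (m + 7)/(m - 1)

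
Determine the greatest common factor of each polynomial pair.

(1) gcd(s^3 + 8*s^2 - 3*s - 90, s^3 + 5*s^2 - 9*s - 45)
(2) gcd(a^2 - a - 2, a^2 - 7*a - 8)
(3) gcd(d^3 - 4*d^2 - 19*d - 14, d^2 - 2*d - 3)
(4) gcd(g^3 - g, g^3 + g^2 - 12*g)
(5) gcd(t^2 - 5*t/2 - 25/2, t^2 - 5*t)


(1) = s^2 + 2*s - 15
(2) = gcd((a - 2)*(a + 1), (a - 8)*(a + 1)) = a + 1
(3) = gcd((d - 7)*(d + 1)*(d + 2), (d - 3)*(d + 1)) = d + 1
(4) = gcd(g*(g - 1)*(g + 1), g*(g - 3)*(g + 4)) = g
(5) = gcd((t - 5)*(t + 5/2), t*(t - 5)) = t - 5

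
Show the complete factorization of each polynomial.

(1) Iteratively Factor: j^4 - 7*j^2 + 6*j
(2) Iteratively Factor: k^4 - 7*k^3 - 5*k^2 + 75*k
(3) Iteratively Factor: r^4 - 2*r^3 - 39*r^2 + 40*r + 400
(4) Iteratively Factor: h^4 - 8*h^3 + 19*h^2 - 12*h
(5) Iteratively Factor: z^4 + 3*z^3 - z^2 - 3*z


(1) = (j + 3)*(j^3 - 3*j^2 + 2*j) = (j - 1)*(j + 3)*(j^2 - 2*j) = (j - 2)*(j - 1)*(j + 3)*(j)
(2) = (k)*(k^3 - 7*k^2 - 5*k + 75) = k*(k - 5)*(k^2 - 2*k - 15) = k*(k - 5)*(k + 3)*(k - 5)
(3) = (r - 5)*(r^3 + 3*r^2 - 24*r - 80) = (r - 5)^2*(r^2 + 8*r + 16) = (r - 5)^2*(r + 4)*(r + 4)
(4) = (h)*(h^3 - 8*h^2 + 19*h - 12) = h*(h - 1)*(h^2 - 7*h + 12) = h*(h - 4)*(h - 1)*(h - 3)
(5) = (z)*(z^3 + 3*z^2 - z - 3) = z*(z - 1)*(z^2 + 4*z + 3) = z*(z - 1)*(z + 3)*(z + 1)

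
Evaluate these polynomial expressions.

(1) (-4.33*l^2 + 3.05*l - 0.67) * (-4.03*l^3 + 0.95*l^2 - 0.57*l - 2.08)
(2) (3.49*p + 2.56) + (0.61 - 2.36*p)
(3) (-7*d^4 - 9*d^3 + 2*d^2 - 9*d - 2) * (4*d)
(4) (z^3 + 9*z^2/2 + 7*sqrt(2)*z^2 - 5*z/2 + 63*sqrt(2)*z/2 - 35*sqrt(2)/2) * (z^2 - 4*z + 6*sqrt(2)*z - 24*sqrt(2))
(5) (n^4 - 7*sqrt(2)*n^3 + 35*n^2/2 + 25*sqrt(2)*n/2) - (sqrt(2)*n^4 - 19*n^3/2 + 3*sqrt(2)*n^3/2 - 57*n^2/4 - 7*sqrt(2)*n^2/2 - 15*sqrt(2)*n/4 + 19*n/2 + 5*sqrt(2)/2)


(1) = 17.4499*l^5 - 16.405*l^4 + 8.0657*l^3 + 6.6314*l^2 - 5.9621*l + 1.3936
(2) = 1.13*p + 3.17
(3) = -28*d^5 - 36*d^4 + 8*d^3 - 36*d^2 - 8*d
(4) = z^5 + z^4/2 + 13*sqrt(2)*z^4 + 13*sqrt(2)*z^3/2 + 127*z^3/2 - 533*sqrt(2)*z^2/2 + 52*z^2 - 1722*z + 130*sqrt(2)*z + 840
(5) = -sqrt(2)*n^4 + n^4 - 17*sqrt(2)*n^3/2 + 19*n^3/2 + 7*sqrt(2)*n^2/2 + 127*n^2/4 - 19*n/2 + 65*sqrt(2)*n/4 - 5*sqrt(2)/2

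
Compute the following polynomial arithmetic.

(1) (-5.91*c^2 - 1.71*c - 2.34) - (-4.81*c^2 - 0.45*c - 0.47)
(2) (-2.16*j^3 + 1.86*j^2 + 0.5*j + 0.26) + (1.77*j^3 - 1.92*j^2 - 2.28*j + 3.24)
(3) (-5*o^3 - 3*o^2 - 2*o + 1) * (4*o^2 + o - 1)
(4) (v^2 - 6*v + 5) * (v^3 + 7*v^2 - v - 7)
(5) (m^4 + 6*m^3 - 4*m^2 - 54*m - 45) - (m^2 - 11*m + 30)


(1) = -1.1*c^2 - 1.26*c - 1.87
(2) = -0.39*j^3 - 0.06*j^2 - 1.78*j + 3.5
(3) = -20*o^5 - 17*o^4 - 6*o^3 + 5*o^2 + 3*o - 1
(4) = v^5 + v^4 - 38*v^3 + 34*v^2 + 37*v - 35
(5) = m^4 + 6*m^3 - 5*m^2 - 43*m - 75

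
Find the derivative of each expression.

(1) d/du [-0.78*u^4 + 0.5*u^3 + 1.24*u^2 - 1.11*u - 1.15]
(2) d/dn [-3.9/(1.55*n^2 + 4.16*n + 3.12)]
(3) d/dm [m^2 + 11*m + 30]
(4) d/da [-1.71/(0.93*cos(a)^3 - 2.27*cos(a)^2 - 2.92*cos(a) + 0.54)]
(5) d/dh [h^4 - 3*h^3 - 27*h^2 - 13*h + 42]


(1) = -3.12*u^3 + 1.5*u^2 + 2.48*u - 1.11
(2) = (12.09*n + 16.224)/(1.55*n^2 + 4.16*n + 3.12)^2
(3) = 2*m + 11
(4) = (-4.7709*cos(a)^2 + 7.7634*cos(a) + 4.9932)*sin(a)/(0.93*cos(a)^3 - 2.27*cos(a)^2 - 2.92*cos(a) + 0.54)^2
(5) = 4*h^3 - 9*h^2 - 54*h - 13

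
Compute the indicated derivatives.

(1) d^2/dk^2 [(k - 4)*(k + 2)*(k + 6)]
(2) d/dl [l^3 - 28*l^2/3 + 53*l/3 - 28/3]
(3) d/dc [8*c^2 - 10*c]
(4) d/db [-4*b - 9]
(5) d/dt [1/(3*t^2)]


(1) = 6*k + 8
(2) = 3*l^2 - 56*l/3 + 53/3
(3) = 16*c - 10
(4) = -4
(5) = -2/(3*t^3)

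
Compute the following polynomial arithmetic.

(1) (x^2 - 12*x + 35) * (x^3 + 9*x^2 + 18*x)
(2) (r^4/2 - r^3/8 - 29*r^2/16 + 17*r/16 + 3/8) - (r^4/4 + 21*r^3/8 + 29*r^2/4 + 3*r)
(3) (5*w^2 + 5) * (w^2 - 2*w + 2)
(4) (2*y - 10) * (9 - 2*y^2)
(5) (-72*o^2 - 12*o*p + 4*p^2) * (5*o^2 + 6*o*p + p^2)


(1) = x^5 - 3*x^4 - 55*x^3 + 99*x^2 + 630*x
(2) = r^4/4 - 11*r^3/4 - 145*r^2/16 - 31*r/16 + 3/8
(3) = 5*w^4 - 10*w^3 + 15*w^2 - 10*w + 10
(4) = -4*y^3 + 20*y^2 + 18*y - 90
(5) = -360*o^4 - 492*o^3*p - 124*o^2*p^2 + 12*o*p^3 + 4*p^4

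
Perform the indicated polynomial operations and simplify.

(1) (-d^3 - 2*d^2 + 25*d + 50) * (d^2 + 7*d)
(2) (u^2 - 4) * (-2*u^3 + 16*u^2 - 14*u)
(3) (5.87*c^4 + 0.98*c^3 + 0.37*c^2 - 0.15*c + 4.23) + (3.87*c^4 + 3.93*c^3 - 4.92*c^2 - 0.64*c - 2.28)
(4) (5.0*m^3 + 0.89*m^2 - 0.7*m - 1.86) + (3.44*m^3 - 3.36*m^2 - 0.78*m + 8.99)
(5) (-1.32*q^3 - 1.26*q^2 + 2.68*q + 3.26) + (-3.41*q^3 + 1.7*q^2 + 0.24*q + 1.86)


(1) = -d^5 - 9*d^4 + 11*d^3 + 225*d^2 + 350*d
(2) = -2*u^5 + 16*u^4 - 6*u^3 - 64*u^2 + 56*u
(3) = 9.74*c^4 + 4.91*c^3 - 4.55*c^2 - 0.79*c + 1.95
(4) = 8.44*m^3 - 2.47*m^2 - 1.48*m + 7.13
(5) = -4.73*q^3 + 0.44*q^2 + 2.92*q + 5.12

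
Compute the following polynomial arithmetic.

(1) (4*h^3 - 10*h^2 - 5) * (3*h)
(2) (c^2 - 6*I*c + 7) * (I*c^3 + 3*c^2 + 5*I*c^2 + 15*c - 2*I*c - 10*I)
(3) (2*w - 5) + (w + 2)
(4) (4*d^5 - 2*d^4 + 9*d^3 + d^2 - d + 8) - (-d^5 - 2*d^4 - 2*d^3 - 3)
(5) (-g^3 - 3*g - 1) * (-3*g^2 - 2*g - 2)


(1) = 12*h^4 - 30*h^3 - 15*h
(2) = I*c^5 + 9*c^4 + 5*I*c^4 + 45*c^3 - 13*I*c^3 + 9*c^2 - 65*I*c^2 + 45*c - 14*I*c - 70*I
(3) = 3*w - 3
(4) = 5*d^5 + 11*d^3 + d^2 - d + 11
(5) = 3*g^5 + 2*g^4 + 11*g^3 + 9*g^2 + 8*g + 2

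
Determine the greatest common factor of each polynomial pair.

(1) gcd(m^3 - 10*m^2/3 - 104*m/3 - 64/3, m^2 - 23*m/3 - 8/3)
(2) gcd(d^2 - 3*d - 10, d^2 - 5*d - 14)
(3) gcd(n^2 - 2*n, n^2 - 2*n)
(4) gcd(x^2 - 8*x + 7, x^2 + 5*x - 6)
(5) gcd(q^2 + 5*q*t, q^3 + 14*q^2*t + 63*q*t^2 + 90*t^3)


(1) = m - 8
(2) = d + 2
(3) = n^2 - 2*n
(4) = gcd((x - 7)*(x - 1), (x - 1)*(x + 6)) = x - 1
(5) = gcd(q*(q + 5*t), (q + 3*t)*(q + 5*t)*(q + 6*t)) = q + 5*t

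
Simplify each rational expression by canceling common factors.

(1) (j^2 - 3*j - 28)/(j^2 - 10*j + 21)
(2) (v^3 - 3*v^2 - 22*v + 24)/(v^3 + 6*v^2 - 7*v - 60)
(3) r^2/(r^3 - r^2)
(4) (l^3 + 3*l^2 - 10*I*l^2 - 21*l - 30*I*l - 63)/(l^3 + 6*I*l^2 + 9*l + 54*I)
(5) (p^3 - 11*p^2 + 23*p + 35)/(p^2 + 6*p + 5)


(1) = (j + 4)/(j - 3)
(2) = (v^2 - 7*v + 6)/(v^2 + 2*v - 15)
(3) = 1/(r - 1)
(4) = (l^2 + l*(3 - 7*I) - 21*I)/(l^2 + 9*I*l - 18)
(5) = (p^2 - 12*p + 35)/(p + 5)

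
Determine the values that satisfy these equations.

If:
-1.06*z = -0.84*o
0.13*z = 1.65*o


Then:
o = 0.00
z = 0.00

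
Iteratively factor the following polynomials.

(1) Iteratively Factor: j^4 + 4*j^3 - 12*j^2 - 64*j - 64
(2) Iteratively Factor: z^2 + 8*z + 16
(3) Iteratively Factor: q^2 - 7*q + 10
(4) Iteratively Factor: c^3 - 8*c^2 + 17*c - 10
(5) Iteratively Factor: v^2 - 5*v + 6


(1) = (j + 4)*(j^3 - 12*j - 16) = (j + 2)*(j + 4)*(j^2 - 2*j - 8) = (j - 4)*(j + 2)*(j + 4)*(j + 2)
(2) = (z + 4)*(z + 4)
(3) = (q - 5)*(q - 2)
(4) = (c - 5)*(c^2 - 3*c + 2) = (c - 5)*(c - 1)*(c - 2)
(5) = (v - 2)*(v - 3)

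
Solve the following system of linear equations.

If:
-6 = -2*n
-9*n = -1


Then:
No Solution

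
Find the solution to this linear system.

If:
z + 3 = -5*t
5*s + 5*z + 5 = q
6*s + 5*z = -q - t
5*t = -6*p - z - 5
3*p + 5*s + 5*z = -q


Then:
p = -1/3
q = 3
s = -2/5
t = -3/5
z = 0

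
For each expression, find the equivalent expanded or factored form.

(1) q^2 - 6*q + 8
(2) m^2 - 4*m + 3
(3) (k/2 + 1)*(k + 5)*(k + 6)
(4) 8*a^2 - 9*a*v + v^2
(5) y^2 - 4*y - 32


(1) = (q - 4)*(q - 2)
(2) = (m - 3)*(m - 1)
(3) = k^3/2 + 13*k^2/2 + 26*k + 30
(4) = (-8*a + v)*(-a + v)
(5) = (y - 8)*(y + 4)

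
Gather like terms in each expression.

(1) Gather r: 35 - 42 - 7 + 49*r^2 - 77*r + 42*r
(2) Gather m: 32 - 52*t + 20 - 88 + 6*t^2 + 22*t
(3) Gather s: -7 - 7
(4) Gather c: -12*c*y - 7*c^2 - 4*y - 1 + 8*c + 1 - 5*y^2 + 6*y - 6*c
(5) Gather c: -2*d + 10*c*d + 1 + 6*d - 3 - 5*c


(1) = 49*r^2 - 35*r - 14
(2) = 6*t^2 - 30*t - 36
(3) = -14
(4) = -7*c^2 + c*(2 - 12*y) - 5*y^2 + 2*y
(5) = c*(10*d - 5) + 4*d - 2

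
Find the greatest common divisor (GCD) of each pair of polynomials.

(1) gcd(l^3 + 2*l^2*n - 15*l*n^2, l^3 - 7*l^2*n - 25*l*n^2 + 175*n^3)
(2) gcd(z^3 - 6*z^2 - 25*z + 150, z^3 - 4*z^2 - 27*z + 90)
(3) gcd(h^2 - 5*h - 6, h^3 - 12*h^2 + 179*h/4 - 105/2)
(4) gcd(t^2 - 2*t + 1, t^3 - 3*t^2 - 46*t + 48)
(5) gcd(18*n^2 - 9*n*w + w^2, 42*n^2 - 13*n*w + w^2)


(1) = gcd(l*(l - 3*n)*(l + 5*n), (l - 7*n)*(l - 5*n)*(l + 5*n)) = l + 5*n
(2) = gcd((z - 6)*(z - 5)*(z + 5), (z - 6)*(z - 3)*(z + 5)) = z^2 - z - 30
(3) = h - 6
(4) = gcd((t - 1)^2, (t - 8)*(t - 1)*(t + 6)) = t - 1
(5) = gcd((-6*n + w)*(-3*n + w), (-7*n + w)*(-6*n + w)) = -6*n + w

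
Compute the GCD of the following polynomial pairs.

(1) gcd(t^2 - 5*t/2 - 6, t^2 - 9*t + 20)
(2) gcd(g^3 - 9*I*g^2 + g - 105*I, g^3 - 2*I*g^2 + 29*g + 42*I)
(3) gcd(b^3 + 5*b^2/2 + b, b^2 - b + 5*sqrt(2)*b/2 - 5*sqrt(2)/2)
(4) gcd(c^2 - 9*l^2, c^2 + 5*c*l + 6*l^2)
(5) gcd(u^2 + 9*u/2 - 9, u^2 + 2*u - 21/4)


(1) = t - 4
(2) = g^2 - 4*I*g + 21
(3) = 1
(4) = gcd((c - 3*l)*(c + 3*l), (c + 2*l)*(c + 3*l)) = c + 3*l
(5) = gcd((u - 3/2)*(u + 6), (u - 3/2)*(u + 7/2)) = u - 3/2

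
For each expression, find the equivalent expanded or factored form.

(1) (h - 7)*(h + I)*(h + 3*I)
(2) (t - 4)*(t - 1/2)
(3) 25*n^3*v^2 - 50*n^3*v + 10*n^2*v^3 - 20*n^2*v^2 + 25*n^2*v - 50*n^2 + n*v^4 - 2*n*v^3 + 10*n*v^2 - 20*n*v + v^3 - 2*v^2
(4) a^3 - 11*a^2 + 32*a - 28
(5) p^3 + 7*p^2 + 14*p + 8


(1) = h^3 - 7*h^2 + 4*I*h^2 - 3*h - 28*I*h + 21
(2) = t^2 - 9*t/2 + 2
(3) = (5*n + v)^2*(v - 2)*(n*v + 1)
(4) = (a - 7)*(a - 2)^2
(5) = (p + 1)*(p + 2)*(p + 4)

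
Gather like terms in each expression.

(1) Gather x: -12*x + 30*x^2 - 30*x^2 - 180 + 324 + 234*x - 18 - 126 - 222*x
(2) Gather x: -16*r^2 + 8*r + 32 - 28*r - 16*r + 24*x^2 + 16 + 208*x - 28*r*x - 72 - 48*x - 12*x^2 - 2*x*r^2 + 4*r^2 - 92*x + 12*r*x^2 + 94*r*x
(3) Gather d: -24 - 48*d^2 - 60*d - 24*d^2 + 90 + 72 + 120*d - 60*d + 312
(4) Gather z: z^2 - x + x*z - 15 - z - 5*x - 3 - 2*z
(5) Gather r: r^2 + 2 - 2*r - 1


(1) = 0
(2) = -12*r^2 - 36*r + x^2*(12*r + 12) + x*(-2*r^2 + 66*r + 68) - 24
(3) = 450 - 72*d^2
(4) = -6*x + z^2 + z*(x - 3) - 18
(5) = r^2 - 2*r + 1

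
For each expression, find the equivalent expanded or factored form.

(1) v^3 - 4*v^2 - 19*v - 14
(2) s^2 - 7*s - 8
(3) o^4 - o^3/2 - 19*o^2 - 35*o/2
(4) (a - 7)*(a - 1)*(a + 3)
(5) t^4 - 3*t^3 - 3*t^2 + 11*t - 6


(1) = (v - 7)*(v + 1)*(v + 2)
(2) = (s - 8)*(s + 1)
(3) = o*(o - 5)*(o + 1)*(o + 7/2)
(4) = a^3 - 5*a^2 - 17*a + 21
(5) = (t - 3)*(t - 1)^2*(t + 2)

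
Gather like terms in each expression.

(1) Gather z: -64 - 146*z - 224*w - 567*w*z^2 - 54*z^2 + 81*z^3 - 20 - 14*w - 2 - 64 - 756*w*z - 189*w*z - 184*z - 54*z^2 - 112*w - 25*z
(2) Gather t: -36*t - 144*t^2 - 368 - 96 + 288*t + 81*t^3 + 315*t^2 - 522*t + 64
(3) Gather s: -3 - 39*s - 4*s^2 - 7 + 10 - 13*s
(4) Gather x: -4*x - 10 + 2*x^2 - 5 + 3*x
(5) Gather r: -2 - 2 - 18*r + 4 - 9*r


(1) = -350*w + 81*z^3 + z^2*(-567*w - 108) + z*(-945*w - 355) - 150
(2) = 81*t^3 + 171*t^2 - 270*t - 400
(3) = -4*s^2 - 52*s
(4) = 2*x^2 - x - 15
(5) = -27*r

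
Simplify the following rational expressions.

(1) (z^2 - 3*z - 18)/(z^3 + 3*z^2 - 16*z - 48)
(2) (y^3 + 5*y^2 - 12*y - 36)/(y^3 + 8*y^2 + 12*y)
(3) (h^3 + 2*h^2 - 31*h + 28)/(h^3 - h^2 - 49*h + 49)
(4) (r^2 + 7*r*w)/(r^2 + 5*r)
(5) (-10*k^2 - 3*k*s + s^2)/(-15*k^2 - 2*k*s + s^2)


(1) = (z - 6)/(z^2 - 16)
(2) = (y - 3)/y
(3) = (h - 4)/(h - 7)
(4) = (r + 7*w)/(r + 5)
(5) = (2*k + s)/(3*k + s)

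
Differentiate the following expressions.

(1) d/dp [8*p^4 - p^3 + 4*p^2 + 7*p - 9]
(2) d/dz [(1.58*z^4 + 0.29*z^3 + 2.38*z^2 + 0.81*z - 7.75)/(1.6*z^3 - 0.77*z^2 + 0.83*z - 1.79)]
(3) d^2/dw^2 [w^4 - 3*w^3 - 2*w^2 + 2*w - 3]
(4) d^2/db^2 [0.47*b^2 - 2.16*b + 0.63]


(1) = 32*p^3 - 3*p^2 + 8*p + 7
(2) = (2.528*z^6 - 2.4332*z^5 - 0.0971*z^4 - 13.4234*z^3 + 38.2418*z^2 - 20.4554*z + 4.9826)/(2.56*z^6 - 2.464*z^5 + 3.2489*z^4 - 7.0062*z^3 + 3.4455*z^2 - 2.9714*z + 3.2041)
(3) = 12*w^2 - 18*w - 4
(4) = 0.940000000000000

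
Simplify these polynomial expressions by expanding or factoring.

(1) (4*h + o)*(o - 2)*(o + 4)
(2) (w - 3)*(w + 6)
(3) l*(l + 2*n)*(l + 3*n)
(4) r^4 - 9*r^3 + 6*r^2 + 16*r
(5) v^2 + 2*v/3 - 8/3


(1) = 4*h*o^2 + 8*h*o - 32*h + o^3 + 2*o^2 - 8*o
(2) = w^2 + 3*w - 18
(3) = l^3 + 5*l^2*n + 6*l*n^2
(4) = r*(r - 8)*(r - 2)*(r + 1)
(5) = (v - 4/3)*(v + 2)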